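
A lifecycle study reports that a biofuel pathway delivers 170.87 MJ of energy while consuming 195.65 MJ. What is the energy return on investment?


EROI = E_out / E_in
= 170.87 / 195.65
= 0.8733

0.8733


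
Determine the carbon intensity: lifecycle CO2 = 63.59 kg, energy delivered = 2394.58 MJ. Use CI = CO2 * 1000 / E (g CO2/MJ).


CI = CO2 * 1000 / E
= 63.59 * 1000 / 2394.58
= 26.5558 g CO2/MJ

26.5558 g CO2/MJ


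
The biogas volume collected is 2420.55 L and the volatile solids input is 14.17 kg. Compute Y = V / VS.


Y = V / VS
= 2420.55 / 14.17
= 170.8222 L/kg VS

170.8222 L/kg VS


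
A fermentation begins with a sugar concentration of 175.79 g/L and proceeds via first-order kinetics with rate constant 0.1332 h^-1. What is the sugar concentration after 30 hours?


S = S0 * exp(-k * t)
S = 175.79 * exp(-0.1332 * 30)
S = 3.2326 g/L

3.2326 g/L


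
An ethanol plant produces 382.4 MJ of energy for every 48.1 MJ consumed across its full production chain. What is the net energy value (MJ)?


NEV = E_out - E_in
= 382.4 - 48.1
= 334.3000 MJ

334.3000 MJ


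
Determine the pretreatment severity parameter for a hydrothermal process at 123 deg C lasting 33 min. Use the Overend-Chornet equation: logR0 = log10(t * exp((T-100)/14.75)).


logR0 = log10(t * exp((T - 100) / 14.75))
= log10(33 * exp((123 - 100) / 14.75))
= 2.1957

2.1957


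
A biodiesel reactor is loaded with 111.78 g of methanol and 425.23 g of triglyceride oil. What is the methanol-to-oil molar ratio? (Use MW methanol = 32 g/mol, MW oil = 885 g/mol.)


Molar ratio = n_MeOH / n_oil = (MeOH/32) / (oil/885) = (MeOH * 885) / (32 * oil)
= (111.78 * 885) / (32 * 425.23)
= 7.2700

7.2700


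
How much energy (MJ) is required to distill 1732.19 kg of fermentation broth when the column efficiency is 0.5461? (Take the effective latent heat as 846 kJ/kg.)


E = m * 846 / (eta * 1000)
= 1732.19 * 846 / (0.5461 * 1000)
= 2683.4513 MJ

2683.4513 MJ


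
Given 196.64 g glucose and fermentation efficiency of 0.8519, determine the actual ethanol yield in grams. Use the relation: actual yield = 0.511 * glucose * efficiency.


Actual ethanol: m = 0.511 * 196.64 * 0.8519
m = 85.6015 g

85.6015 g


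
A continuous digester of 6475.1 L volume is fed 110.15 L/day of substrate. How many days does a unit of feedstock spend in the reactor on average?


HRT = V / Q
= 6475.1 / 110.15
= 58.7844 days

58.7844 days


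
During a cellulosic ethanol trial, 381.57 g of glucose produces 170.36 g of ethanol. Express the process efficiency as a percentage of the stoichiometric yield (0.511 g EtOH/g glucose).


Fermentation efficiency = (actual / (0.511 * glucose)) * 100
= (170.36 / (0.511 * 381.57)) * 100
= 87.3720%

87.3720%


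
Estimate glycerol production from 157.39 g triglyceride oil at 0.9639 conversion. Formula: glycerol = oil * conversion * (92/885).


glycerol = oil * conv * (92/885)
= 157.39 * 0.9639 * 92 / 885
= 15.7708 g

15.7708 g


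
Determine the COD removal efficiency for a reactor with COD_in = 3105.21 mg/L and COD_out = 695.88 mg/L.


eta = (COD_in - COD_out) / COD_in * 100
= (3105.21 - 695.88) / 3105.21 * 100
= 77.5899%

77.5899%


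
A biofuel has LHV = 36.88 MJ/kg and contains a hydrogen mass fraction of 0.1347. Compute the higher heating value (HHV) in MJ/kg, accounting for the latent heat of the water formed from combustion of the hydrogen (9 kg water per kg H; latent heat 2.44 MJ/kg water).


HHV = LHV + H_frac * 9 * 2.44
= 36.88 + 0.1347 * 9 * 2.44
= 39.8380 MJ/kg

39.8380 MJ/kg


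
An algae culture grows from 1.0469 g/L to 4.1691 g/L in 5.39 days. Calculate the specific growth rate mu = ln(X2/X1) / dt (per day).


mu = ln(X2/X1) / dt
= ln(4.1691/1.0469) / 5.39
= 0.2564 per day

0.2564 per day


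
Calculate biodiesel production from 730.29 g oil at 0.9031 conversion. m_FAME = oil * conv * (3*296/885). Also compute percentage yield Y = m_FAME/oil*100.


m_FAME = oil * conv * (3 * 296 / 885) = oil * conv * (888/885)
= 730.29 * 0.9031 * 888 / 885
= 661.7606 g
Y = m_FAME / oil * 100 = conv * (888/885) * 100
= 0.9031 * 888 / 885 * 100
= 90.62%

661.7606 g FAME; Y = 90.62%


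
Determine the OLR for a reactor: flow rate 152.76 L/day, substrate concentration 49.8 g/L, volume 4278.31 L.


OLR = Q * S / V
= 152.76 * 49.8 / 4278.31
= 1.7781 g/L/day

1.7781 g/L/day


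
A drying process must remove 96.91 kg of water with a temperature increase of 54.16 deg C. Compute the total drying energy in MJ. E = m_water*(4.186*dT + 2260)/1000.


E = m_water * (4.186 * dT + 2260) / 1000
= 96.91 * (4.186 * 54.16 + 2260) / 1000
= 240.9874 MJ

240.9874 MJ


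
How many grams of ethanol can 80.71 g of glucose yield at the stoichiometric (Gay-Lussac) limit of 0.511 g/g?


Theoretical ethanol yield: m_EtOH = 0.511 * m_glucose
m_EtOH = 0.511 * 80.71 = 41.2428 g

41.2428 g


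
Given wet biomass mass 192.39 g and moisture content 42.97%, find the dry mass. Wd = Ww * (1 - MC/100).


Wd = Ww * (1 - MC/100)
= 192.39 * (1 - 42.97/100)
= 109.7200 g

109.7200 g


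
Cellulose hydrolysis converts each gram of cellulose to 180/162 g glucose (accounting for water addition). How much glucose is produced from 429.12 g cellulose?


glucose = cellulose * 180/162
= 429.12 * 180/162
= 476.8000 g

476.8000 g


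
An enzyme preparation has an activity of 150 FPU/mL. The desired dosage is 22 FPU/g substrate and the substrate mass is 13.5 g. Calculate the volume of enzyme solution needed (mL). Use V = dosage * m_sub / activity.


V = dosage * m_sub / activity
V = 22 * 13.5 / 150
V = 1.9800 mL

1.9800 mL


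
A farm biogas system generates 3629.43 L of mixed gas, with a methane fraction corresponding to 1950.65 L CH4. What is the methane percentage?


CH4% = V_CH4 / V_total * 100
= 1950.65 / 3629.43 * 100
= 53.7454%

53.7454%


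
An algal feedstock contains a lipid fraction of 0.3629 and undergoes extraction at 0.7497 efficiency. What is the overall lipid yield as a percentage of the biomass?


Y = lipid_content * extraction_eff * 100
= 0.3629 * 0.7497 * 100
= 27.2066%

27.2066%


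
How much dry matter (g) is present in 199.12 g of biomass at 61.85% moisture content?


Wd = Ww * (1 - MC/100)
= 199.12 * (1 - 61.85/100)
= 75.9643 g

75.9643 g


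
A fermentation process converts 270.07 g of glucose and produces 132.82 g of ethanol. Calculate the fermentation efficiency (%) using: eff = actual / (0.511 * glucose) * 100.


Fermentation efficiency = (actual / (0.511 * glucose)) * 100
= (132.82 / (0.511 * 270.07)) * 100
= 96.2424%

96.2424%


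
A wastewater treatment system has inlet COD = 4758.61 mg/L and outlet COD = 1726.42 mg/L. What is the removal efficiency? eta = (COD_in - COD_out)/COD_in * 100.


eta = (COD_in - COD_out) / COD_in * 100
= (4758.61 - 1726.42) / 4758.61 * 100
= 63.7201%

63.7201%


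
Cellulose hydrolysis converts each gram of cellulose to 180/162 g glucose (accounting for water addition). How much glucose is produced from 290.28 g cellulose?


glucose = cellulose * 180/162
= 290.28 * 180/162
= 322.5333 g

322.5333 g


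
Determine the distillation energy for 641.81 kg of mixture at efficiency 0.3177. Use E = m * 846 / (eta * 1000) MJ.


E = m * 846 / (eta * 1000)
= 641.81 * 846 / (0.3177 * 1000)
= 1709.0691 MJ

1709.0691 MJ


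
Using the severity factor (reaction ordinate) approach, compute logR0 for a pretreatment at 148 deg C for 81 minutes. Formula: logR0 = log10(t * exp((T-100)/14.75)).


logR0 = log10(t * exp((T - 100) / 14.75))
= log10(81 * exp((148 - 100) / 14.75))
= 3.3218

3.3218


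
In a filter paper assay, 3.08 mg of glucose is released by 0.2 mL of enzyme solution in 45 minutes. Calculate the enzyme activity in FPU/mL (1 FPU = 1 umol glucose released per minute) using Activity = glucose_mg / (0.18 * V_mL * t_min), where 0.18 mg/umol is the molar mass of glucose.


Activity = glucose_mg / (0.18 mg/umol * V_mL * t_min)
= 3.08 / (0.18 * 0.2 * 45)
= 1.9012 FPU/mL

1.9012 FPU/mL


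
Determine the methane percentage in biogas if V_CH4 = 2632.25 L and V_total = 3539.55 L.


CH4% = V_CH4 / V_total * 100
= 2632.25 / 3539.55 * 100
= 74.3668%

74.3668%


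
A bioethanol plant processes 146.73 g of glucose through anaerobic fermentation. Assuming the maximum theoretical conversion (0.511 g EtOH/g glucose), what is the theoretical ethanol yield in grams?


Theoretical ethanol yield: m_EtOH = 0.511 * m_glucose
m_EtOH = 0.511 * 146.73 = 74.9790 g

74.9790 g


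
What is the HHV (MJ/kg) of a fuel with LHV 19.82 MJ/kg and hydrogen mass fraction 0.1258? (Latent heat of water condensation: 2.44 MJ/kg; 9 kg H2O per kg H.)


HHV = LHV + H_frac * 9 * 2.44
= 19.82 + 0.1258 * 9 * 2.44
= 22.5826 MJ/kg

22.5826 MJ/kg


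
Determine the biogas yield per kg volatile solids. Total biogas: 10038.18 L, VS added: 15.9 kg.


Y = V / VS
= 10038.18 / 15.9
= 631.3321 L/kg VS

631.3321 L/kg VS


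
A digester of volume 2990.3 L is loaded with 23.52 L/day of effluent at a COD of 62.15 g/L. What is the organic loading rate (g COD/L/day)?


OLR = Q * S / V
= 23.52 * 62.15 / 2990.3
= 0.4888 g/L/day

0.4888 g/L/day


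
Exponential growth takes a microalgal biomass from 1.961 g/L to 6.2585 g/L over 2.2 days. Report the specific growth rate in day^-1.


mu = ln(X2/X1) / dt
= ln(6.2585/1.961) / 2.2
= 0.5275 per day

0.5275 per day


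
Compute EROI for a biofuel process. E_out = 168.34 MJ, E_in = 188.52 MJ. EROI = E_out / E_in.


EROI = E_out / E_in
= 168.34 / 188.52
= 0.8930

0.8930


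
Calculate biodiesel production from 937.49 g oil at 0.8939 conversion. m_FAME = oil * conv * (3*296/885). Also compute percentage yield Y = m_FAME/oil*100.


m_FAME = oil * conv * (3 * 296 / 885) = oil * conv * (888/885)
= 937.49 * 0.8939 * 888 / 885
= 840.8631 g
Y = m_FAME / oil * 100 = conv * (888/885) * 100
= 0.8939 * 888 / 885 * 100
= 89.69%

840.8631 g FAME; Y = 89.69%


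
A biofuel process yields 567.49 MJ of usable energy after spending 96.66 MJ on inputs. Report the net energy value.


NEV = E_out - E_in
= 567.49 - 96.66
= 470.8300 MJ

470.8300 MJ


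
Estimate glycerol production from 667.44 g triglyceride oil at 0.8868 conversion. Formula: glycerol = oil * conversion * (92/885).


glycerol = oil * conv * (92/885)
= 667.44 * 0.8868 * 92 / 885
= 61.5294 g

61.5294 g


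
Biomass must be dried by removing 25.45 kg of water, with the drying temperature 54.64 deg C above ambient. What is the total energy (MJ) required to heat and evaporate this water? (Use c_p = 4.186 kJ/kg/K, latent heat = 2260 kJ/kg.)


E = m_water * (4.186 * dT + 2260) / 1000
= 25.45 * (4.186 * 54.64 + 2260) / 1000
= 63.3380 MJ

63.3380 MJ


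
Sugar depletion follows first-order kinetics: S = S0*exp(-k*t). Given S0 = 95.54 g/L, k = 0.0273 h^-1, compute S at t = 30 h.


S = S0 * exp(-k * t)
S = 95.54 * exp(-0.0273 * 30)
S = 42.1209 g/L

42.1209 g/L


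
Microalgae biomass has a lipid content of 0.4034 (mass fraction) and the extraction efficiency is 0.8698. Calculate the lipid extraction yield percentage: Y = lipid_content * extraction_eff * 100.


Y = lipid_content * extraction_eff * 100
= 0.4034 * 0.8698 * 100
= 35.0877%

35.0877%


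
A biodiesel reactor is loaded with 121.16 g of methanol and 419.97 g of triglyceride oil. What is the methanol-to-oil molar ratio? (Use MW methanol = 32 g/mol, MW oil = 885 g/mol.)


Molar ratio = n_MeOH / n_oil = (MeOH/32) / (oil/885) = (MeOH * 885) / (32 * oil)
= (121.16 * 885) / (32 * 419.97)
= 7.9787

7.9787


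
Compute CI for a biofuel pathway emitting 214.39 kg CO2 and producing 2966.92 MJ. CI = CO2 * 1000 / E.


CI = CO2 * 1000 / E
= 214.39 * 1000 / 2966.92
= 72.2601 g CO2/MJ

72.2601 g CO2/MJ


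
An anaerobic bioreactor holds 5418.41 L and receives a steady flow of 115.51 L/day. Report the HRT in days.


HRT = V / Q
= 5418.41 / 115.51
= 46.9086 days

46.9086 days


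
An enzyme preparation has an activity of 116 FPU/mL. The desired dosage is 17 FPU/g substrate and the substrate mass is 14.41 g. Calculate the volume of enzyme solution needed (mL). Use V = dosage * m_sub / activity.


V = dosage * m_sub / activity
V = 17 * 14.41 / 116
V = 2.1118 mL

2.1118 mL


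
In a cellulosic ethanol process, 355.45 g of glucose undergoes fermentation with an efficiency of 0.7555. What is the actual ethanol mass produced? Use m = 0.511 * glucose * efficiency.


Actual ethanol: m = 0.511 * 355.45 * 0.7555
m = 137.2252 g

137.2252 g


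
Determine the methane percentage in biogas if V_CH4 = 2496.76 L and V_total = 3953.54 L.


CH4% = V_CH4 / V_total * 100
= 2496.76 / 3953.54 * 100
= 63.1525%

63.1525%


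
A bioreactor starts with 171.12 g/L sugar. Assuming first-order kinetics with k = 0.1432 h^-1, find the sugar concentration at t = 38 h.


S = S0 * exp(-k * t)
S = 171.12 * exp(-0.1432 * 38)
S = 0.7414 g/L

0.7414 g/L


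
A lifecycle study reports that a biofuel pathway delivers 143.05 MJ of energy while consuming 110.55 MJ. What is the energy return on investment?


EROI = E_out / E_in
= 143.05 / 110.55
= 1.2940

1.2940


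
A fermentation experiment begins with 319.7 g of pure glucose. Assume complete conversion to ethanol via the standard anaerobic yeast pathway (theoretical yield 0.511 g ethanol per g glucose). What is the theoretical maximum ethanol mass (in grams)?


Theoretical ethanol yield: m_EtOH = 0.511 * m_glucose
m_EtOH = 0.511 * 319.7 = 163.3667 g

163.3667 g


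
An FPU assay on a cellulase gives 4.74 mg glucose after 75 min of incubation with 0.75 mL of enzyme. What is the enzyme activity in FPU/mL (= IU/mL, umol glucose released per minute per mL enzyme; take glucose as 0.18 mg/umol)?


Activity = glucose_mg / (0.18 mg/umol * V_mL * t_min)
= 4.74 / (0.18 * 0.75 * 75)
= 0.4681 FPU/mL

0.4681 FPU/mL


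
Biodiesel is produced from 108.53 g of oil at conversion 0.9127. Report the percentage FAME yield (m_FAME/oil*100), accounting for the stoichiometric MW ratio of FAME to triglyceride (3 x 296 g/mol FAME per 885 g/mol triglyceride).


m_FAME = oil * conv * (3 * 296 / 885) = oil * conv * (888/885)
= 108.53 * 0.9127 * 888 / 885
= 99.3911 g
Y = m_FAME / oil * 100 = conv * (888/885) * 100
= 0.9127 * 888 / 885 * 100
= 91.58%

91.58%


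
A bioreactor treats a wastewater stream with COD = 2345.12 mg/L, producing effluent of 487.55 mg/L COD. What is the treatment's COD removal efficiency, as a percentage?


eta = (COD_in - COD_out) / COD_in * 100
= (2345.12 - 487.55) / 2345.12 * 100
= 79.2100%

79.2100%


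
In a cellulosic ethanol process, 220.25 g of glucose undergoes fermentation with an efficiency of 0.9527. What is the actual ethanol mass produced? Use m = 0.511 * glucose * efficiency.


Actual ethanol: m = 0.511 * 220.25 * 0.9527
m = 107.2242 g

107.2242 g


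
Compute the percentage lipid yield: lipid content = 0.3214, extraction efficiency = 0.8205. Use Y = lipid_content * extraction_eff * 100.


Y = lipid_content * extraction_eff * 100
= 0.3214 * 0.8205 * 100
= 26.3709%

26.3709%


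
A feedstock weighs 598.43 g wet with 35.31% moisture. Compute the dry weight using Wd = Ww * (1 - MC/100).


Wd = Ww * (1 - MC/100)
= 598.43 * (1 - 35.31/100)
= 387.1244 g

387.1244 g


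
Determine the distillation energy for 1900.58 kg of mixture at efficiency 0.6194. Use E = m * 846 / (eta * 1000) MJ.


E = m * 846 / (eta * 1000)
= 1900.58 * 846 / (0.6194 * 1000)
= 2595.8842 MJ

2595.8842 MJ


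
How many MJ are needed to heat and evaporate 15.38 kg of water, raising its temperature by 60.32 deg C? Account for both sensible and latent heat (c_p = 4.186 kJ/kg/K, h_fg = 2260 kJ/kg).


E = m_water * (4.186 * dT + 2260) / 1000
= 15.38 * (4.186 * 60.32 + 2260) / 1000
= 38.6422 MJ

38.6422 MJ


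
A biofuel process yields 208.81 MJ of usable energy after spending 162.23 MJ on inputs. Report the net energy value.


NEV = E_out - E_in
= 208.81 - 162.23
= 46.5800 MJ

46.5800 MJ


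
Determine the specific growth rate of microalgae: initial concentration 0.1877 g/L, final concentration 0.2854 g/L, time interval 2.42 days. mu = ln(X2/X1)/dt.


mu = ln(X2/X1) / dt
= ln(0.2854/0.1877) / 2.42
= 0.1732 per day

0.1732 per day


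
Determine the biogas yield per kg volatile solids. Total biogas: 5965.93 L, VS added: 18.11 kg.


Y = V / VS
= 5965.93 / 18.11
= 329.4274 L/kg VS

329.4274 L/kg VS


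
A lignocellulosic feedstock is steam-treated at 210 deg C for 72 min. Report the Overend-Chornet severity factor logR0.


logR0 = log10(t * exp((T - 100) / 14.75))
= log10(72 * exp((210 - 100) / 14.75))
= 5.0961

5.0961


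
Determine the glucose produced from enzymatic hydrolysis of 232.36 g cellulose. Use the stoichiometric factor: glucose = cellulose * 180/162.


glucose = cellulose * 180/162
= 232.36 * 180/162
= 258.1778 g

258.1778 g


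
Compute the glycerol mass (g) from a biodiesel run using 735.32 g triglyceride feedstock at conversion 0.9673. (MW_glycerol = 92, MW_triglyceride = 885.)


glycerol = oil * conv * (92/885)
= 735.32 * 0.9673 * 92 / 885
= 73.9405 g

73.9405 g


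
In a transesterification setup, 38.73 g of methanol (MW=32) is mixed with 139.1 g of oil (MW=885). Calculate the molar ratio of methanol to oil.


Molar ratio = n_MeOH / n_oil = (MeOH/32) / (oil/885) = (MeOH * 885) / (32 * oil)
= (38.73 * 885) / (32 * 139.1)
= 7.7004

7.7004


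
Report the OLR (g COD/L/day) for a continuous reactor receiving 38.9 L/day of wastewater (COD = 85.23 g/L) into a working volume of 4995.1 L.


OLR = Q * S / V
= 38.9 * 85.23 / 4995.1
= 0.6637 g/L/day

0.6637 g/L/day


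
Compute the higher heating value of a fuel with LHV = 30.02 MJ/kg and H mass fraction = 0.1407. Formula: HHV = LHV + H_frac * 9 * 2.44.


HHV = LHV + H_frac * 9 * 2.44
= 30.02 + 0.1407 * 9 * 2.44
= 33.1098 MJ/kg

33.1098 MJ/kg


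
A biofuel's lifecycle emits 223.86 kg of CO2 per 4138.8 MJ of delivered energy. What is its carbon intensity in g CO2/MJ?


CI = CO2 * 1000 / E
= 223.86 * 1000 / 4138.8
= 54.0881 g CO2/MJ

54.0881 g CO2/MJ


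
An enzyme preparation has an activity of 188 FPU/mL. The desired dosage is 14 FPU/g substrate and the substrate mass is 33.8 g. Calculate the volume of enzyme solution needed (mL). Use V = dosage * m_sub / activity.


V = dosage * m_sub / activity
V = 14 * 33.8 / 188
V = 2.5170 mL

2.5170 mL


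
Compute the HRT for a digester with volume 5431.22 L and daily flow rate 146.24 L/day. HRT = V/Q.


HRT = V / Q
= 5431.22 / 146.24
= 37.1391 days

37.1391 days


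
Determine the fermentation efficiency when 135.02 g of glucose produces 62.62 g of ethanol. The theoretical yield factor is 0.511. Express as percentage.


Fermentation efficiency = (actual / (0.511 * glucose)) * 100
= (62.62 / (0.511 * 135.02)) * 100
= 90.7599%

90.7599%


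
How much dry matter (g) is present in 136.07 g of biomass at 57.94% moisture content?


Wd = Ww * (1 - MC/100)
= 136.07 * (1 - 57.94/100)
= 57.2310 g

57.2310 g


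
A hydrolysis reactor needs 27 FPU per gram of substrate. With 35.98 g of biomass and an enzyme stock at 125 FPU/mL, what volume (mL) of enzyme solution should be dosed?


V = dosage * m_sub / activity
V = 27 * 35.98 / 125
V = 7.7717 mL

7.7717 mL


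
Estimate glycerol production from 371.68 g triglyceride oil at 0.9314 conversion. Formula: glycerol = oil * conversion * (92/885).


glycerol = oil * conv * (92/885)
= 371.68 * 0.9314 * 92 / 885
= 35.9874 g

35.9874 g


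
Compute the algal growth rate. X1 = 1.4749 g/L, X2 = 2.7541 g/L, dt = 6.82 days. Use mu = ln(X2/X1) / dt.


mu = ln(X2/X1) / dt
= ln(2.7541/1.4749) / 6.82
= 0.0916 per day

0.0916 per day


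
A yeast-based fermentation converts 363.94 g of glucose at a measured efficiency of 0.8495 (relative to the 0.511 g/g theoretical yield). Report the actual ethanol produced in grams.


Actual ethanol: m = 0.511 * 363.94 * 0.8495
m = 157.9844 g

157.9844 g


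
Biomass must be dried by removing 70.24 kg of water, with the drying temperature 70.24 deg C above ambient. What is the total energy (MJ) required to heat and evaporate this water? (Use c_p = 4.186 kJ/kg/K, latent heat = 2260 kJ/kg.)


E = m_water * (4.186 * dT + 2260) / 1000
= 70.24 * (4.186 * 70.24 + 2260) / 1000
= 179.3947 MJ

179.3947 MJ


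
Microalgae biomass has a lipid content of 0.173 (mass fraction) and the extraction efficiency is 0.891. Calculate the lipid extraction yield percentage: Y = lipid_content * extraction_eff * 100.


Y = lipid_content * extraction_eff * 100
= 0.173 * 0.891 * 100
= 15.4143%

15.4143%


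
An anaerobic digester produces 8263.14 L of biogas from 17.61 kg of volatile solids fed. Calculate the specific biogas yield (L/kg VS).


Y = V / VS
= 8263.14 / 17.61
= 469.2300 L/kg VS

469.2300 L/kg VS


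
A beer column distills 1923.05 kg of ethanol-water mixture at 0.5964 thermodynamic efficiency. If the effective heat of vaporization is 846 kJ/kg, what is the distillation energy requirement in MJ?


E = m * 846 / (eta * 1000)
= 1923.05 * 846 / (0.5964 * 1000)
= 2727.8677 MJ

2727.8677 MJ


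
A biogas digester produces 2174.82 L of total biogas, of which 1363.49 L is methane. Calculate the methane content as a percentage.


CH4% = V_CH4 / V_total * 100
= 1363.49 / 2174.82 * 100
= 62.6944%

62.6944%


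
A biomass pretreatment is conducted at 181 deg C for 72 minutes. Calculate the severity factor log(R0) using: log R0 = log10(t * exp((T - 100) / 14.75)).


logR0 = log10(t * exp((T - 100) / 14.75))
= log10(72 * exp((181 - 100) / 14.75))
= 4.2423

4.2423


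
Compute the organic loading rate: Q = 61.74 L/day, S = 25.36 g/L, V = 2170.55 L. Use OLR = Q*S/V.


OLR = Q * S / V
= 61.74 * 25.36 / 2170.55
= 0.7214 g/L/day

0.7214 g/L/day


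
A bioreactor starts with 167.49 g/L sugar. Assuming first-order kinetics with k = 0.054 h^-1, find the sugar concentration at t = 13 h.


S = S0 * exp(-k * t)
S = 167.49 * exp(-0.054 * 13)
S = 83.0069 g/L

83.0069 g/L


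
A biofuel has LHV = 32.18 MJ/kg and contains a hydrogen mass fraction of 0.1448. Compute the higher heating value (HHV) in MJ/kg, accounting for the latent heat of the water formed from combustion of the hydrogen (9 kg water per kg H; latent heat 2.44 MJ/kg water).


HHV = LHV + H_frac * 9 * 2.44
= 32.18 + 0.1448 * 9 * 2.44
= 35.3598 MJ/kg

35.3598 MJ/kg


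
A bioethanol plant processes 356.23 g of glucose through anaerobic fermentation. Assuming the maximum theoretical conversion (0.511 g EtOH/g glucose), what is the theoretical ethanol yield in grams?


Theoretical ethanol yield: m_EtOH = 0.511 * m_glucose
m_EtOH = 0.511 * 356.23 = 182.0335 g

182.0335 g


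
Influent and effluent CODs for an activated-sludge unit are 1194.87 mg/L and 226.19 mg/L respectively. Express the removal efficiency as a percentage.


eta = (COD_in - COD_out) / COD_in * 100
= (1194.87 - 226.19) / 1194.87 * 100
= 81.0699%

81.0699%


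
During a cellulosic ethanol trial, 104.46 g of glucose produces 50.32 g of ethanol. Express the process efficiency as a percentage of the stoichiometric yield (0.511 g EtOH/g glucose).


Fermentation efficiency = (actual / (0.511 * glucose)) * 100
= (50.32 / (0.511 * 104.46)) * 100
= 94.2692%

94.2692%


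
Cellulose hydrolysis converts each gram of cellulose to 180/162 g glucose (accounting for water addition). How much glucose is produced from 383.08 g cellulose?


glucose = cellulose * 180/162
= 383.08 * 180/162
= 425.6444 g

425.6444 g


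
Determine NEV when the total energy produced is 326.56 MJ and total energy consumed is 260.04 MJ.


NEV = E_out - E_in
= 326.56 - 260.04
= 66.5200 MJ

66.5200 MJ


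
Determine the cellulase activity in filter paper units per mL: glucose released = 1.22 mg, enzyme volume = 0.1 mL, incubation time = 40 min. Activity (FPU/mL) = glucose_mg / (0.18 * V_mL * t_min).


Activity = glucose_mg / (0.18 mg/umol * V_mL * t_min)
= 1.22 / (0.18 * 0.1 * 40)
= 1.6944 FPU/mL

1.6944 FPU/mL


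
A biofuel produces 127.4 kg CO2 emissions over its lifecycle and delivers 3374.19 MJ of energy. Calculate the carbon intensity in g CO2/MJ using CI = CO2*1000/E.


CI = CO2 * 1000 / E
= 127.4 * 1000 / 3374.19
= 37.7572 g CO2/MJ

37.7572 g CO2/MJ


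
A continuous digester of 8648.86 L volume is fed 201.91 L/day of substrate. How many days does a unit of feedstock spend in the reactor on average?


HRT = V / Q
= 8648.86 / 201.91
= 42.8352 days

42.8352 days


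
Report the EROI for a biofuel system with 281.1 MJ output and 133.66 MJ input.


EROI = E_out / E_in
= 281.1 / 133.66
= 2.1031

2.1031


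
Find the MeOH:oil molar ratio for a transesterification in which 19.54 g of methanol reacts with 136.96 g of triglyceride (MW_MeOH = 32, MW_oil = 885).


Molar ratio = n_MeOH / n_oil = (MeOH/32) / (oil/885) = (MeOH * 885) / (32 * oil)
= (19.54 * 885) / (32 * 136.96)
= 3.9457

3.9457


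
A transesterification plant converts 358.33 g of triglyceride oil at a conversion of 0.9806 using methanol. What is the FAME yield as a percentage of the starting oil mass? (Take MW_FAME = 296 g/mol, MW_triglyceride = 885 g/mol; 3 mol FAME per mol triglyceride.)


m_FAME = oil * conv * (3 * 296 / 885) = oil * conv * (888/885)
= 358.33 * 0.9806 * 888 / 885
= 352.5695 g
Y = m_FAME / oil * 100 = conv * (888/885) * 100
= 0.9806 * 888 / 885 * 100
= 98.39%

98.39%


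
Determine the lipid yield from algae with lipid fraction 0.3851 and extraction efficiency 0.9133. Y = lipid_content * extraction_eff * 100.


Y = lipid_content * extraction_eff * 100
= 0.3851 * 0.9133 * 100
= 35.1712%

35.1712%


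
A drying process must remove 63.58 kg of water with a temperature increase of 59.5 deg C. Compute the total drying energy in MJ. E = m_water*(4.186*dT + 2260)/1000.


E = m_water * (4.186 * dT + 2260) / 1000
= 63.58 * (4.186 * 59.5 + 2260) / 1000
= 159.5265 MJ

159.5265 MJ


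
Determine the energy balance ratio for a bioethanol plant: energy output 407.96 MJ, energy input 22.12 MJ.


EROI = E_out / E_in
= 407.96 / 22.12
= 18.4430

18.4430


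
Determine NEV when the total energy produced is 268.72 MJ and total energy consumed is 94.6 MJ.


NEV = E_out - E_in
= 268.72 - 94.6
= 174.1200 MJ

174.1200 MJ


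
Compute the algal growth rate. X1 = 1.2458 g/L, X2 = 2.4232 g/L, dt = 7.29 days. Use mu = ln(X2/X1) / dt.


mu = ln(X2/X1) / dt
= ln(2.4232/1.2458) / 7.29
= 0.0913 per day

0.0913 per day


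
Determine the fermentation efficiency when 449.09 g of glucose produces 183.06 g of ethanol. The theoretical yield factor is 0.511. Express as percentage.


Fermentation efficiency = (actual / (0.511 * glucose)) * 100
= (183.06 / (0.511 * 449.09)) * 100
= 79.7699%

79.7699%


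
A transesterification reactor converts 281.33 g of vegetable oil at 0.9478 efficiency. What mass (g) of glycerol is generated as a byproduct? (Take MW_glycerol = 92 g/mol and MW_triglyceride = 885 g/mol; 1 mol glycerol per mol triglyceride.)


glycerol = oil * conv * (92/885)
= 281.33 * 0.9478 * 92 / 885
= 27.7190 g

27.7190 g


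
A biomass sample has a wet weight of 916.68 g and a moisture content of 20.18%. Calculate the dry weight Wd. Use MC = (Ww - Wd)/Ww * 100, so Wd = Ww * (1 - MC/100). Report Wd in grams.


Wd = Ww * (1 - MC/100)
= 916.68 * (1 - 20.18/100)
= 731.6940 g

731.6940 g


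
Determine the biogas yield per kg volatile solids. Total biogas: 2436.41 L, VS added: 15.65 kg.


Y = V / VS
= 2436.41 / 15.65
= 155.6812 L/kg VS

155.6812 L/kg VS


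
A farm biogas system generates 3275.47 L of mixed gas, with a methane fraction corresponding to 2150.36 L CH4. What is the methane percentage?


CH4% = V_CH4 / V_total * 100
= 2150.36 / 3275.47 * 100
= 65.6504%

65.6504%


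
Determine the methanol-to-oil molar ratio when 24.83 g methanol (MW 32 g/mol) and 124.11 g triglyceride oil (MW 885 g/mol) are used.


Molar ratio = n_MeOH / n_oil = (MeOH/32) / (oil/885) = (MeOH * 885) / (32 * oil)
= (24.83 * 885) / (32 * 124.11)
= 5.5330

5.5330


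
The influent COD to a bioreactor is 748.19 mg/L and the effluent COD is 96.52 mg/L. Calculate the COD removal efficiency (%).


eta = (COD_in - COD_out) / COD_in * 100
= (748.19 - 96.52) / 748.19 * 100
= 87.0995%

87.0995%


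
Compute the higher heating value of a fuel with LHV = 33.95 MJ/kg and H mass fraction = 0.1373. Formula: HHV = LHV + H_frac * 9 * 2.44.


HHV = LHV + H_frac * 9 * 2.44
= 33.95 + 0.1373 * 9 * 2.44
= 36.9651 MJ/kg

36.9651 MJ/kg


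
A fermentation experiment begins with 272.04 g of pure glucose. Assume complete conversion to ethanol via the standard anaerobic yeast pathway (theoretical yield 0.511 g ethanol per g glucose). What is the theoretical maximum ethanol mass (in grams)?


Theoretical ethanol yield: m_EtOH = 0.511 * m_glucose
m_EtOH = 0.511 * 272.04 = 139.0124 g

139.0124 g


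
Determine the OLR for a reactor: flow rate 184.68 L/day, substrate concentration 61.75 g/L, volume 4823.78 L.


OLR = Q * S / V
= 184.68 * 61.75 / 4823.78
= 2.3641 g/L/day

2.3641 g/L/day


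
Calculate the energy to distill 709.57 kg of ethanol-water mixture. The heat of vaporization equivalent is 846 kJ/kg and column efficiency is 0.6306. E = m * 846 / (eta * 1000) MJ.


E = m * 846 / (eta * 1000)
= 709.57 * 846 / (0.6306 * 1000)
= 951.9445 MJ

951.9445 MJ


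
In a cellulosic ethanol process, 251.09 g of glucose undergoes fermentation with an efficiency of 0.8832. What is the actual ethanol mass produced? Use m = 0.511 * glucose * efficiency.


Actual ethanol: m = 0.511 * 251.09 * 0.8832
m = 113.3207 g

113.3207 g


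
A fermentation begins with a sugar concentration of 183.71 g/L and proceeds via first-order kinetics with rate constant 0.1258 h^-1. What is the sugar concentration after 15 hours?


S = S0 * exp(-k * t)
S = 183.71 * exp(-0.1258 * 15)
S = 27.8368 g/L

27.8368 g/L


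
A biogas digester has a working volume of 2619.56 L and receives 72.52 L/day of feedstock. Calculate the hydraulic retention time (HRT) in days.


HRT = V / Q
= 2619.56 / 72.52
= 36.1219 days

36.1219 days


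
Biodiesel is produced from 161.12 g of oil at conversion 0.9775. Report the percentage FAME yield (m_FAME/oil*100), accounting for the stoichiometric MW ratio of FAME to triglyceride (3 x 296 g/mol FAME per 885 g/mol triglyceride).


m_FAME = oil * conv * (3 * 296 / 885) = oil * conv * (888/885)
= 161.12 * 0.9775 * 888 / 885
= 158.0287 g
Y = m_FAME / oil * 100 = conv * (888/885) * 100
= 0.9775 * 888 / 885 * 100
= 98.08%

98.08%


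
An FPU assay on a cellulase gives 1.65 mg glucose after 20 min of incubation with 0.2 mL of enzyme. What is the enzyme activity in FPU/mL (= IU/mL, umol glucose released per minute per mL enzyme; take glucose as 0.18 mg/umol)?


Activity = glucose_mg / (0.18 mg/umol * V_mL * t_min)
= 1.65 / (0.18 * 0.2 * 20)
= 2.2917 FPU/mL

2.2917 FPU/mL


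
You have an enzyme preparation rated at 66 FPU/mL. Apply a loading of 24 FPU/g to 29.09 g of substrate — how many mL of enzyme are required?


V = dosage * m_sub / activity
V = 24 * 29.09 / 66
V = 10.5782 mL

10.5782 mL


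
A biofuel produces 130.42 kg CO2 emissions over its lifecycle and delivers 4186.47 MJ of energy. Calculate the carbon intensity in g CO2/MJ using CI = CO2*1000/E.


CI = CO2 * 1000 / E
= 130.42 * 1000 / 4186.47
= 31.1527 g CO2/MJ

31.1527 g CO2/MJ


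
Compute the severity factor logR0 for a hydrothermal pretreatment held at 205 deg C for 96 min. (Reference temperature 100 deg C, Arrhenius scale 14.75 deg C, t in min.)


logR0 = log10(t * exp((T - 100) / 14.75))
= log10(96 * exp((205 - 100) / 14.75))
= 5.0739

5.0739


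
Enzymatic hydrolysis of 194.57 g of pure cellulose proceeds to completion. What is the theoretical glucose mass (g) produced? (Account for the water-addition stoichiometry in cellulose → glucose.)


glucose = cellulose * 180/162
= 194.57 * 180/162
= 216.1889 g

216.1889 g


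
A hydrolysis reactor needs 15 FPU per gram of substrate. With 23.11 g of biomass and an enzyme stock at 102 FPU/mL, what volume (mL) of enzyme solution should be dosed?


V = dosage * m_sub / activity
V = 15 * 23.11 / 102
V = 3.3985 mL

3.3985 mL


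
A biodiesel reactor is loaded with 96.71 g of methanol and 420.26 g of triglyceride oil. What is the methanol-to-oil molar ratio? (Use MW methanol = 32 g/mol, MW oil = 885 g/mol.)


Molar ratio = n_MeOH / n_oil = (MeOH/32) / (oil/885) = (MeOH * 885) / (32 * oil)
= (96.71 * 885) / (32 * 420.26)
= 6.3642

6.3642


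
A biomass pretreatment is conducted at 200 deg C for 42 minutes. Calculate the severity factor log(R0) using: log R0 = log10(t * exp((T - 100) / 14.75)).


logR0 = log10(t * exp((T - 100) / 14.75))
= log10(42 * exp((200 - 100) / 14.75))
= 4.5676

4.5676


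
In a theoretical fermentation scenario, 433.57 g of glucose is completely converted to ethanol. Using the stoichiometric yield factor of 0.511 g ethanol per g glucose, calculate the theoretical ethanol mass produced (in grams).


Theoretical ethanol yield: m_EtOH = 0.511 * m_glucose
m_EtOH = 0.511 * 433.57 = 221.5543 g

221.5543 g


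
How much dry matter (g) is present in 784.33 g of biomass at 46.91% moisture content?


Wd = Ww * (1 - MC/100)
= 784.33 * (1 - 46.91/100)
= 416.4008 g

416.4008 g


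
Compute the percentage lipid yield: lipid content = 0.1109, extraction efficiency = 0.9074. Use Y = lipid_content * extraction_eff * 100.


Y = lipid_content * extraction_eff * 100
= 0.1109 * 0.9074 * 100
= 10.0631%

10.0631%


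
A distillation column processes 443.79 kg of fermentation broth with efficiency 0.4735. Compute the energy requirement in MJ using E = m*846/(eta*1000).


E = m * 846 / (eta * 1000)
= 443.79 * 846 / (0.4735 * 1000)
= 792.9173 MJ

792.9173 MJ


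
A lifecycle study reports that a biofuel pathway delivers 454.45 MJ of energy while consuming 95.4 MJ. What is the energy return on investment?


EROI = E_out / E_in
= 454.45 / 95.4
= 4.7636

4.7636


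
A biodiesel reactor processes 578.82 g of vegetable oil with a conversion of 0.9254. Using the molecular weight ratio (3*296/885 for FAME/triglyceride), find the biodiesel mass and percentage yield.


m_FAME = oil * conv * (3 * 296 / 885) = oil * conv * (888/885)
= 578.82 * 0.9254 * 888 / 885
= 537.4558 g
Y = m_FAME / oil * 100 = conv * (888/885) * 100
= 0.9254 * 888 / 885 * 100
= 92.85%

537.4558 g FAME; Y = 92.85%


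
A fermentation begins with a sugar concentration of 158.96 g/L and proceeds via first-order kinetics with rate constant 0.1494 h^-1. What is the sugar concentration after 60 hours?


S = S0 * exp(-k * t)
S = 158.96 * exp(-0.1494 * 60)
S = 0.0203 g/L

0.0203 g/L


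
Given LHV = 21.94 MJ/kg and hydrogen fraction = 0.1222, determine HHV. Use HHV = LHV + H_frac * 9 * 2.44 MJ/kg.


HHV = LHV + H_frac * 9 * 2.44
= 21.94 + 0.1222 * 9 * 2.44
= 24.6235 MJ/kg

24.6235 MJ/kg


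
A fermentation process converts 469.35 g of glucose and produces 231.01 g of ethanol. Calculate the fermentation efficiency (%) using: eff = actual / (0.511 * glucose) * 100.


Fermentation efficiency = (actual / (0.511 * glucose)) * 100
= (231.01 / (0.511 * 469.35)) * 100
= 96.3192%

96.3192%


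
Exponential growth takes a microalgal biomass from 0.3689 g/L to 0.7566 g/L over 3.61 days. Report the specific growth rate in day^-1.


mu = ln(X2/X1) / dt
= ln(0.7566/0.3689) / 3.61
= 0.1990 per day

0.1990 per day


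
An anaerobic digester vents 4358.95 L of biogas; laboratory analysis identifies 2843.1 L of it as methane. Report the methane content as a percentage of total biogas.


CH4% = V_CH4 / V_total * 100
= 2843.1 / 4358.95 * 100
= 65.2244%

65.2244%


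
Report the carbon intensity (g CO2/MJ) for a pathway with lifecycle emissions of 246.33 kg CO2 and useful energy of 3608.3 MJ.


CI = CO2 * 1000 / E
= 246.33 * 1000 / 3608.3
= 68.2676 g CO2/MJ

68.2676 g CO2/MJ


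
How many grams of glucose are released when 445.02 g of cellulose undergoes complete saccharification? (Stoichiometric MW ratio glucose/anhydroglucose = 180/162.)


glucose = cellulose * 180/162
= 445.02 * 180/162
= 494.4667 g

494.4667 g


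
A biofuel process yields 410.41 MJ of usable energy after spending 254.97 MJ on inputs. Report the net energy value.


NEV = E_out - E_in
= 410.41 - 254.97
= 155.4400 MJ

155.4400 MJ


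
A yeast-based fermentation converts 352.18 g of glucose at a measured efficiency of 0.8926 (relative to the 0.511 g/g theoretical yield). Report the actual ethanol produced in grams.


Actual ethanol: m = 0.511 * 352.18 * 0.8926
m = 160.6358 g

160.6358 g


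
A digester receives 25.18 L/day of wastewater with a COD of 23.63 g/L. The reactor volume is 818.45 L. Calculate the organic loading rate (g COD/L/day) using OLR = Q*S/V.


OLR = Q * S / V
= 25.18 * 23.63 / 818.45
= 0.7270 g/L/day

0.7270 g/L/day


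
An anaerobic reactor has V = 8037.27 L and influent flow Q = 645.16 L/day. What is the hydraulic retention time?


HRT = V / Q
= 8037.27 / 645.16
= 12.4578 days

12.4578 days


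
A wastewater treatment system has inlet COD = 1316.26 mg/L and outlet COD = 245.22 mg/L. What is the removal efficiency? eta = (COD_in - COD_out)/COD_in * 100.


eta = (COD_in - COD_out) / COD_in * 100
= (1316.26 - 245.22) / 1316.26 * 100
= 81.3699%

81.3699%


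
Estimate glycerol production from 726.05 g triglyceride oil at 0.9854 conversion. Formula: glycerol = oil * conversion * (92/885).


glycerol = oil * conv * (92/885)
= 726.05 * 0.9854 * 92 / 885
= 74.3744 g

74.3744 g


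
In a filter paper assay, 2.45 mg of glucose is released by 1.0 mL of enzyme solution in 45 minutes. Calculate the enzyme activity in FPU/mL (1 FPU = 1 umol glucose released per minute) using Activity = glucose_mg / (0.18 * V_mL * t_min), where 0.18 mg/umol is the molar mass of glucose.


Activity = glucose_mg / (0.18 mg/umol * V_mL * t_min)
= 2.45 / (0.18 * 1.0 * 45)
= 0.3025 FPU/mL

0.3025 FPU/mL


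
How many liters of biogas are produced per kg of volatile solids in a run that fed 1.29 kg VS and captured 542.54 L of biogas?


Y = V / VS
= 542.54 / 1.29
= 420.5736 L/kg VS

420.5736 L/kg VS


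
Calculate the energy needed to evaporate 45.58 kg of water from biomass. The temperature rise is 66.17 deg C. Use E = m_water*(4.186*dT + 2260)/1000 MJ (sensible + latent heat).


E = m_water * (4.186 * dT + 2260) / 1000
= 45.58 * (4.186 * 66.17 + 2260) / 1000
= 115.6359 MJ

115.6359 MJ


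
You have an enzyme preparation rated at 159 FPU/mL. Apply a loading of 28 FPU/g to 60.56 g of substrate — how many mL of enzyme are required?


V = dosage * m_sub / activity
V = 28 * 60.56 / 159
V = 10.6647 mL

10.6647 mL


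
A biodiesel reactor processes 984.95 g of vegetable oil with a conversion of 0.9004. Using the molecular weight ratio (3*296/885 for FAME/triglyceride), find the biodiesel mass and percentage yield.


m_FAME = oil * conv * (3 * 296 / 885) = oil * conv * (888/885)
= 984.95 * 0.9004 * 888 / 885
= 889.8552 g
Y = m_FAME / oil * 100 = conv * (888/885) * 100
= 0.9004 * 888 / 885 * 100
= 90.35%

889.8552 g FAME; Y = 90.35%


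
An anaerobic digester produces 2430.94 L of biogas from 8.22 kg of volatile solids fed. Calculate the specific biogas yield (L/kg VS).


Y = V / VS
= 2430.94 / 8.22
= 295.7348 L/kg VS

295.7348 L/kg VS


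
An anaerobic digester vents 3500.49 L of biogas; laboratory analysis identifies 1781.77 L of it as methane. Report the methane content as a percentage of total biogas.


CH4% = V_CH4 / V_total * 100
= 1781.77 / 3500.49 * 100
= 50.9006%

50.9006%


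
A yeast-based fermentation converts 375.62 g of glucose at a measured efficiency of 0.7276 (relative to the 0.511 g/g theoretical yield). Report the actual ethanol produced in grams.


Actual ethanol: m = 0.511 * 375.62 * 0.7276
m = 139.6569 g

139.6569 g
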